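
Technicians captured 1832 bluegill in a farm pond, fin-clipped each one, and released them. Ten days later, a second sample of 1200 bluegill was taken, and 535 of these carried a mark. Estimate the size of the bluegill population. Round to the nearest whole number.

N ≈ 4109

N = (1832 × 1200) / 535 = 2198400 / 535 ≈ 4109.2 → 4109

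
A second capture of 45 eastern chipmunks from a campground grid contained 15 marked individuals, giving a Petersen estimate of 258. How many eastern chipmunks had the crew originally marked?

From N = M·C/R: M = N·R / C = 258·15 / 45 = 3870 / 45 = 86.

M = 86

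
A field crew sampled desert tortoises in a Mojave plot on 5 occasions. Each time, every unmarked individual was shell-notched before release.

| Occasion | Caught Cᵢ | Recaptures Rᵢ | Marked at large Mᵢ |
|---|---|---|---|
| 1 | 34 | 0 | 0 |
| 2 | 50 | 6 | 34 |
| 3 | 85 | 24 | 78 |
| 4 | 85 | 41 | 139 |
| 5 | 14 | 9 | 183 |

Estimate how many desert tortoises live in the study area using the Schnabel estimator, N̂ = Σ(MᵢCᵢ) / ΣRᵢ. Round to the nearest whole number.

Σ MᵢCᵢ = 0·34 + 34·50 + 78·85 + 139·85 + 183·14 = 0 + 1700 + 6630 + 11815 + 2562 = 22707
Σ Rᵢ = 0 + 6 + 24 + 41 + 9 = 80
N̂ = 22707 / 80 ≈ 283.8 → 284

N ≈ 284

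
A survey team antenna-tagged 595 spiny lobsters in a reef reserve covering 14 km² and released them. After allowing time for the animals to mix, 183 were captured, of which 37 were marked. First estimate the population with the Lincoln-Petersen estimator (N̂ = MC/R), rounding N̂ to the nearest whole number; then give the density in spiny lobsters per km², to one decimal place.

N̂ = 595·183/37 = 108885/37 ≈ 2942.8 → 2943
Density = N̂ / area = 2943 / 14 ≈ 210.21 → 210.2 per km²

density ≈ 210.2 spiny lobsters per km²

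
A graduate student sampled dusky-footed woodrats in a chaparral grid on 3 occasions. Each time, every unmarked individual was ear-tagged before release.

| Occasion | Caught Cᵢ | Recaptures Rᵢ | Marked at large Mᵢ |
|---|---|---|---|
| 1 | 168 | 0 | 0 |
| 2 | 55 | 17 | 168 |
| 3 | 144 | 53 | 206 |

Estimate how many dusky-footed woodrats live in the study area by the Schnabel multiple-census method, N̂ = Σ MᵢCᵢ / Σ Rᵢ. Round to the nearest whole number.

N ≈ 556

Σ MᵢCᵢ = 0·168 + 168·55 + 206·144 = 0 + 9240 + 29664 = 38904
Σ Rᵢ = 0 + 17 + 53 = 70
N̂ = 38904 / 70 ≈ 555.8 → 556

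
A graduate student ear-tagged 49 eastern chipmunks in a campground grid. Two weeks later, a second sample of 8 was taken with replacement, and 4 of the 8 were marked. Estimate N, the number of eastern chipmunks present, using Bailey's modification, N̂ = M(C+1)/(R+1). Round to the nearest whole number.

N̂ = 49·(8+1)/(4+1) = 49·9/5 = 441/5 ≈ 88.2 → 88

N ≈ 88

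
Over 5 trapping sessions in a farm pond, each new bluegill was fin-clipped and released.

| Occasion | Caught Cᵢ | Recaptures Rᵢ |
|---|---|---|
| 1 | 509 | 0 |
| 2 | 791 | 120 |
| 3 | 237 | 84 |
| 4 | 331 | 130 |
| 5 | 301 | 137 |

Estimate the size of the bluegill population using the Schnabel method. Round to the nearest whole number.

N ≈ 3366

Marked at large before each occasion: Mᵢ = Σⱼ<ᵢ (Cⱼ − Rⱼ) → M1=0, M2=509, M3=1180, M4=1333, M5=1534
Σ MᵢCᵢ = 0·509 + 509·791 + 1180·237 + 1333·331 + 1534·301 = 0 + 402619 + 279660 + 441223 + 461734 = 1585236
Σ Rᵢ = 0 + 120 + 84 + 130 + 137 = 471
N̂ = 1585236 / 471 ≈ 3365.7 → 3366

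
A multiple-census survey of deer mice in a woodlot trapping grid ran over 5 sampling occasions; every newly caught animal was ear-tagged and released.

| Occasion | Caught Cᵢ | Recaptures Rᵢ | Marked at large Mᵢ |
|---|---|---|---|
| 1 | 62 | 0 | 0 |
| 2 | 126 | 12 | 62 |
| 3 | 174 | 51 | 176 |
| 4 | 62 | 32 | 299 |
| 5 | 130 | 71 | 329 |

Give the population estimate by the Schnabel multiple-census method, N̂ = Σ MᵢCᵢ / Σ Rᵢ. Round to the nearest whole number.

N ≈ 601

Σ MᵢCᵢ = 0·62 + 62·126 + 176·174 + 299·62 + 329·130 = 0 + 7812 + 30624 + 18538 + 42770 = 99744
Σ Rᵢ = 0 + 12 + 51 + 32 + 71 = 166
N̂ = 99744 / 166 ≈ 600.9 → 601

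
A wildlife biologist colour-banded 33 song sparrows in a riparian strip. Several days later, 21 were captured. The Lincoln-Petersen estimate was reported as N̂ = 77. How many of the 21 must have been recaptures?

From N = M·C/R: R = M·C / N = 33·21 / 77 = 693 / 77 = 9.

R = 9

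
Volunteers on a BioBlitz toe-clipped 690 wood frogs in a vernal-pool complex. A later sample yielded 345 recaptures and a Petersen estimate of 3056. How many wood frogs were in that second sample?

From N = M·C/R: C = N·R / M = 3056·345 / 690 = 1054320 / 690 = 1528.

C = 1528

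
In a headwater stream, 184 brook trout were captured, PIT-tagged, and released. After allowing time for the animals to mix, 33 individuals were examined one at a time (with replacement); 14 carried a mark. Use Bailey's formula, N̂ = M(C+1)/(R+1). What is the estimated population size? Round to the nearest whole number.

N ≈ 417

N̂ = 184·(33+1)/(14+1) = 184·34/15 = 6256/15 ≈ 417.1 → 417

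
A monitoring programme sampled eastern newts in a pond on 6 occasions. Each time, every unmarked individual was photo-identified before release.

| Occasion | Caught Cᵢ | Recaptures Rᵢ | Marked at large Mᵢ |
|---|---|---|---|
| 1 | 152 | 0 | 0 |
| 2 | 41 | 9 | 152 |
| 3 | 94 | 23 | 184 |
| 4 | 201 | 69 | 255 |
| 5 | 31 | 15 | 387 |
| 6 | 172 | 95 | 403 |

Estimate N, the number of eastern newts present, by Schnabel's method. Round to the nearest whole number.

Σ MᵢCᵢ = 0·152 + 152·41 + 184·94 + 255·201 + 387·31 + 403·172 = 0 + 6232 + 17296 + 51255 + 11997 + 69316 = 156096
Σ Rᵢ = 0 + 9 + 23 + 69 + 15 + 95 = 211
N̂ = 156096 / 211 ≈ 739.8 → 740

N ≈ 740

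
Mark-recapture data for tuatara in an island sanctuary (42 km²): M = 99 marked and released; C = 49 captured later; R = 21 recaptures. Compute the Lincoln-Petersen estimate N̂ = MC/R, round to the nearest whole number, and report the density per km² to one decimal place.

density ≈ 5.5 tuatara per km²

N̂ = 99·49/21 = 4851/21 = 231
Density = N̂ / area = 231 / 42 ≈ 5.50 → 5.5 per km²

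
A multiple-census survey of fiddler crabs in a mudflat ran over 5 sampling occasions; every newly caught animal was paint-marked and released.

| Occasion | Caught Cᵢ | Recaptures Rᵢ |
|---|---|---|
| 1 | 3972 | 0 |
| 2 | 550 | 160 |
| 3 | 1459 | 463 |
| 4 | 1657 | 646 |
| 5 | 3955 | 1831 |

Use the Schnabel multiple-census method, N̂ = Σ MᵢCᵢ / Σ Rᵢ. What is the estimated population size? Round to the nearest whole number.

Marked at large before each occasion: Mᵢ = Σⱼ<ᵢ (Cⱼ − Rⱼ) → M1=0, M2=3972, M3=4362, M4=5358, M5=6369
Σ MᵢCᵢ = 0·3972 + 3972·550 + 4362·1459 + 5358·1657 + 6369·3955 = 0 + 2184600 + 6364158 + 8878206 + 25189395 = 42616359
Σ Rᵢ = 0 + 160 + 463 + 646 + 1831 = 3100
N̂ = 42616359 / 3100 ≈ 13747.2 → 13747

N ≈ 13,747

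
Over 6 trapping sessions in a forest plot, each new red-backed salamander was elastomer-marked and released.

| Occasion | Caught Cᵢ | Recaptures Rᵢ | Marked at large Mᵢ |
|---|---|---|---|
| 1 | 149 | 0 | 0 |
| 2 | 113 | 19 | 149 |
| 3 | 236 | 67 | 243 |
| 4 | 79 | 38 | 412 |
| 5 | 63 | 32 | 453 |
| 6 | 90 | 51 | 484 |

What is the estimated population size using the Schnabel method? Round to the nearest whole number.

N ≈ 864

Σ MᵢCᵢ = 0·149 + 149·113 + 243·236 + 412·79 + 453·63 + 484·90 = 0 + 16837 + 57348 + 32548 + 28539 + 43560 = 178832
Σ Rᵢ = 0 + 19 + 67 + 38 + 32 + 51 = 207
N̂ = 178832 / 207 ≈ 863.9 → 864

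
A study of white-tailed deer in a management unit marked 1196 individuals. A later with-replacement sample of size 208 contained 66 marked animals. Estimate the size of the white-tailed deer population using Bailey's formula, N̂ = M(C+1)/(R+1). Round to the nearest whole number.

N̂ = 1196·(208+1)/(66+1) = 1196·209/67 = 249964/67 ≈ 3730.8 → 3731

N ≈ 3731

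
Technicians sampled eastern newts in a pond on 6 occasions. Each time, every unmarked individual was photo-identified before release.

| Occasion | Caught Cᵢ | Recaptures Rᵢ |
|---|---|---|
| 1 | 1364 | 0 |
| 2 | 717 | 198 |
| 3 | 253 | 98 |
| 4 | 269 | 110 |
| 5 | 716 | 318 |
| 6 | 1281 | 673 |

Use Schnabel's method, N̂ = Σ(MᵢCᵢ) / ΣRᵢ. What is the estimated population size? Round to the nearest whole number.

N ≈ 4939

Marked at large before each occasion: Mᵢ = Σⱼ<ᵢ (Cⱼ − Rⱼ) → M1=0, M2=1364, M3=1883, M4=2038, M5=2197, M6=2595
Σ MᵢCᵢ = 0·1364 + 1364·717 + 1883·253 + 2038·269 + 2197·716 + 2595·1281 = 0 + 977988 + 476399 + 548222 + 1573052 + 3324195 = 6899856
Σ Rᵢ = 0 + 198 + 98 + 110 + 318 + 673 = 1397
N̂ = 6899856 / 1397 ≈ 4939.1 → 4939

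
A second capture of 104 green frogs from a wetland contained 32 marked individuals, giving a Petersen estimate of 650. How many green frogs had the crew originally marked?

From N = M·C/R: M = N·R / C = 650·32 / 104 = 20800 / 104 = 200.

M = 200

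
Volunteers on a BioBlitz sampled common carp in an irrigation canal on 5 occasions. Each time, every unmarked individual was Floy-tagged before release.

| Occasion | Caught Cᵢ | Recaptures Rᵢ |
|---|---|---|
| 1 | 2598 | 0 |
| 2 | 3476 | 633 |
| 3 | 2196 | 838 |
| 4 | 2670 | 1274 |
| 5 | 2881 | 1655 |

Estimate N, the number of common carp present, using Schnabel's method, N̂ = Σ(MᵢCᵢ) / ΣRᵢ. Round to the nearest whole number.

Marked at large before each occasion: Mᵢ = Σⱼ<ᵢ (Cⱼ − Rⱼ) → M1=0, M2=2598, M3=5441, M4=6799, M5=8195
Σ MᵢCᵢ = 0·2598 + 2598·3476 + 5441·2196 + 6799·2670 + 8195·2881 = 0 + 9030648 + 11948436 + 18153330 + 23609795 = 62742209
Σ Rᵢ = 0 + 633 + 838 + 1274 + 1655 = 4400
N̂ = 62742209 / 4400 ≈ 14259.6 → 14260

N ≈ 14,260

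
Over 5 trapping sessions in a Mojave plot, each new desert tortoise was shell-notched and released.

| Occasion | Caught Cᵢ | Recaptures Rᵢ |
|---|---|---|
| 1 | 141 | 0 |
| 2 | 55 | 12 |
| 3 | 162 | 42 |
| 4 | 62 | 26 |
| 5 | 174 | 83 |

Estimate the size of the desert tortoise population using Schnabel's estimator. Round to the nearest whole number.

N ≈ 709

Marked at large before each occasion: Mᵢ = Σⱼ<ᵢ (Cⱼ − Rⱼ) → M1=0, M2=141, M3=184, M4=304, M5=340
Σ MᵢCᵢ = 0·141 + 141·55 + 184·162 + 304·62 + 340·174 = 0 + 7755 + 29808 + 18848 + 59160 = 115571
Σ Rᵢ = 0 + 12 + 42 + 26 + 83 = 163
N̂ = 115571 / 163 ≈ 709.0 → 709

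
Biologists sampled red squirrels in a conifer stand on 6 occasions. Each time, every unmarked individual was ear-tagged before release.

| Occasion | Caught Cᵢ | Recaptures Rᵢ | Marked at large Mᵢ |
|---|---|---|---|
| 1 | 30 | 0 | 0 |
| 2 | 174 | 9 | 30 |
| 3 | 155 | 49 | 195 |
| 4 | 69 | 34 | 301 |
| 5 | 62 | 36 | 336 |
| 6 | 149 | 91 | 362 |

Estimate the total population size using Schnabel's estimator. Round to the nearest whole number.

Σ MᵢCᵢ = 0·30 + 30·174 + 195·155 + 301·69 + 336·62 + 362·149 = 0 + 5220 + 30225 + 20769 + 20832 + 53938 = 130984
Σ Rᵢ = 0 + 9 + 49 + 34 + 36 + 91 = 219
N̂ = 130984 / 219 ≈ 598.1 → 598

N ≈ 598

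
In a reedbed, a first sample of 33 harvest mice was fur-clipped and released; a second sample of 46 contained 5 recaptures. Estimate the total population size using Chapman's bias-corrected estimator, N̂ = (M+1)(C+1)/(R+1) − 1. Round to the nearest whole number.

N̂ = (33+1)(46+1)/(5+1) − 1 = 34·47/6 − 1
= 1598/6 − 1 ≈ 266.3 − 1 ≈ 265.3 → 265

N ≈ 265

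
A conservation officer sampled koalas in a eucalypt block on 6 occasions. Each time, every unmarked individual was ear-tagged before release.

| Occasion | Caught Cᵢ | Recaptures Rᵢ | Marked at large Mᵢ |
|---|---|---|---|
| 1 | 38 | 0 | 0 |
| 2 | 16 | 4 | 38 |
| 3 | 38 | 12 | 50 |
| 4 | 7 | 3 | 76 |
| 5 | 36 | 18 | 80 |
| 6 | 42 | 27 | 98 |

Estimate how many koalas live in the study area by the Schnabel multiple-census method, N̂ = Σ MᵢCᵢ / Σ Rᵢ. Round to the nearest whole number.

N ≈ 157

Σ MᵢCᵢ = 0·38 + 38·16 + 50·38 + 76·7 + 80·36 + 98·42 = 0 + 608 + 1900 + 532 + 2880 + 4116 = 10036
Σ Rᵢ = 0 + 4 + 12 + 3 + 18 + 27 = 64
N̂ = 10036 / 64 ≈ 156.8 → 157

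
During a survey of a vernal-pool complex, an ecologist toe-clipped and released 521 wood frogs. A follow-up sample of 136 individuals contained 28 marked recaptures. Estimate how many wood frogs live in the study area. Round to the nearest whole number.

Lincoln-Petersen assumes M/N = R/C, so N = M·C / R.
N = (521 × 136) / 28 = 70856 / 28 ≈ 2530.6 → 2531

N ≈ 2531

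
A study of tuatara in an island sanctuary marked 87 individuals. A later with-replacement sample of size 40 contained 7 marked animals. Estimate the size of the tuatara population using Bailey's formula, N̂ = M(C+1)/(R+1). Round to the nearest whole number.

N̂ = 87·(40+1)/(7+1) = 87·41/8 = 3567/8 ≈ 445.9 → 446

N ≈ 446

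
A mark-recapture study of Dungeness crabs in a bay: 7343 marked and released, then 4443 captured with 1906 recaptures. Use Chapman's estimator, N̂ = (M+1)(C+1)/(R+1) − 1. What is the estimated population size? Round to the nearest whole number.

N̂ = (7343+1)(4443+1)/(1906+1) − 1 = 7344·4444/1907 − 1
= 32636736/1907 − 1 ≈ 17114.2 − 1 ≈ 17113.2 → 17113

N ≈ 17,113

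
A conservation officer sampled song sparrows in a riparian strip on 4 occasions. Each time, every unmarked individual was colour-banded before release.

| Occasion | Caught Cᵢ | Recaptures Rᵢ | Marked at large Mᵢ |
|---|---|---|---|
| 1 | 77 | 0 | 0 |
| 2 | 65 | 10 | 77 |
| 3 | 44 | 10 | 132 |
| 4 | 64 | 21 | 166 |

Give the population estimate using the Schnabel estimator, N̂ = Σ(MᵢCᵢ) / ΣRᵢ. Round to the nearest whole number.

Σ MᵢCᵢ = 0·77 + 77·65 + 132·44 + 166·64 = 0 + 5005 + 5808 + 10624 = 21437
Σ Rᵢ = 0 + 10 + 10 + 21 = 41
N̂ = 21437 / 41 ≈ 522.9 → 523

N ≈ 523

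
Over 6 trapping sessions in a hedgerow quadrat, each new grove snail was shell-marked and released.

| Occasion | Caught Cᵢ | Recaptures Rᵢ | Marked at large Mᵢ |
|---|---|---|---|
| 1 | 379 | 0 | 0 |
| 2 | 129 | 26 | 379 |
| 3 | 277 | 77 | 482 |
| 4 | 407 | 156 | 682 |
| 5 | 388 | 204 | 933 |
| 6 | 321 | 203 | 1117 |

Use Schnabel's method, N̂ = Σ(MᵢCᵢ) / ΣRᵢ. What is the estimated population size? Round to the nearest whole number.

N ≈ 1773

Σ MᵢCᵢ = 0·379 + 379·129 + 482·277 + 682·407 + 933·388 + 1117·321 = 0 + 48891 + 133514 + 277574 + 362004 + 358557 = 1180540
Σ Rᵢ = 0 + 26 + 77 + 156 + 204 + 203 = 666
N̂ = 1180540 / 666 ≈ 1772.6 → 1773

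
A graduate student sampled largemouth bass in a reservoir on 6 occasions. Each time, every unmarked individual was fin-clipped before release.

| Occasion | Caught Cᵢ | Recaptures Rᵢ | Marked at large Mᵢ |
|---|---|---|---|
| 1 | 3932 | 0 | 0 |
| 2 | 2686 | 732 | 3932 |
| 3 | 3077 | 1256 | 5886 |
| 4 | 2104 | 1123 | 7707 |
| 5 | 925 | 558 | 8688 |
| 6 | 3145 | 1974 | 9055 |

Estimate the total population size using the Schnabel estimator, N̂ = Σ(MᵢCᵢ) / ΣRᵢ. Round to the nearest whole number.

N ≈ 14,425

Σ MᵢCᵢ = 0·3932 + 3932·2686 + 5886·3077 + 7707·2104 + 8688·925 + 9055·3145 = 0 + 10561352 + 18111222 + 16215528 + 8036400 + 28477975 = 81402477
Σ Rᵢ = 0 + 732 + 1256 + 1123 + 558 + 1974 = 5643
N̂ = 81402477 / 5643 ≈ 14425.4 → 14425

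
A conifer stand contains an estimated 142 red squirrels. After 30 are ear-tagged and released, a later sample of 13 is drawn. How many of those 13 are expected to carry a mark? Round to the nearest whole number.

expected recaptures ≈ 3

The marked fraction of the population is 30/142, so in a sample of 13 expect C·(M/N) marked.
E[R] = 30 × 13 / 142 = 390 / 142 ≈ 2.7 → 3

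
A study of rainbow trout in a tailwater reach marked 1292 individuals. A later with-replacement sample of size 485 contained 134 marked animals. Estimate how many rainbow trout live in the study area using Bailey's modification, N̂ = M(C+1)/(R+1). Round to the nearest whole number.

N̂ = 1292·(485+1)/(134+1) = 1292·486/135 = 627912/135 ≈ 4651.2 → 4651

N ≈ 4651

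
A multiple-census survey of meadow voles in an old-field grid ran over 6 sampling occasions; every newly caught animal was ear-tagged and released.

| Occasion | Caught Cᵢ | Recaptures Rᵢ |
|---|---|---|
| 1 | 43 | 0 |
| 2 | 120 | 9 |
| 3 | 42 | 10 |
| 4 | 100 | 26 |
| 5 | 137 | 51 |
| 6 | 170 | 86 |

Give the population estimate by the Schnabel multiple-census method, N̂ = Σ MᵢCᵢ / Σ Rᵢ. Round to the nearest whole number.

N ≈ 685

Marked at large before each occasion: Mᵢ = Σⱼ<ᵢ (Cⱼ − Rⱼ) → M1=0, M2=43, M3=154, M4=186, M5=260, M6=346
Σ MᵢCᵢ = 0·43 + 43·120 + 154·42 + 186·100 + 260·137 + 346·170 = 0 + 5160 + 6468 + 18600 + 35620 + 58820 = 124668
Σ Rᵢ = 0 + 9 + 10 + 26 + 51 + 86 = 182
N̂ = 124668 / 182 ≈ 685.0 → 685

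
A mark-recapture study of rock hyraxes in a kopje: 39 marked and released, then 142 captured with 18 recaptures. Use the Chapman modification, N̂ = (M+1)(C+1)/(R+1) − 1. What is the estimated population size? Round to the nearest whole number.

N ≈ 300

N̂ = (39+1)(142+1)/(18+1) − 1 = 40·143/19 − 1
= 5720/19 − 1 ≈ 301.1 − 1 ≈ 300.1 → 300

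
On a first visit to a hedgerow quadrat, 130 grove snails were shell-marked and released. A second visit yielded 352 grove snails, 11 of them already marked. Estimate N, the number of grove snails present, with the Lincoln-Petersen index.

N = 4160

If marked individuals mix randomly, R/C ≈ M/N, giving N ≈ M·C/R.
N = (130 × 352) / 11 = 45760 / 11 = 4160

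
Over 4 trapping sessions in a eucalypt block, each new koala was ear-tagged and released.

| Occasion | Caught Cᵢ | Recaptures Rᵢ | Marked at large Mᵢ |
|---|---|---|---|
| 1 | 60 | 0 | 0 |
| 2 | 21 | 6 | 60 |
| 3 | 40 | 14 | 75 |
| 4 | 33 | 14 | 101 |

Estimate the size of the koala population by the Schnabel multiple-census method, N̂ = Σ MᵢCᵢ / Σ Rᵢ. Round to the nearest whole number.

N ≈ 223

Σ MᵢCᵢ = 0·60 + 60·21 + 75·40 + 101·33 = 0 + 1260 + 3000 + 3333 = 7593
Σ Rᵢ = 0 + 6 + 14 + 14 = 34
N̂ = 7593 / 34 ≈ 223.3 → 223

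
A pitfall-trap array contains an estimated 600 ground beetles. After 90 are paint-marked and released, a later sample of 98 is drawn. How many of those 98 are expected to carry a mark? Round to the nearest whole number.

expected recaptures ≈ 15

The marked fraction of the population is 90/600, so in a sample of 98 expect C·(M/N) marked.
E[R] = 90 × 98 / 600 = 8820 / 600 ≈ 14.7 → 15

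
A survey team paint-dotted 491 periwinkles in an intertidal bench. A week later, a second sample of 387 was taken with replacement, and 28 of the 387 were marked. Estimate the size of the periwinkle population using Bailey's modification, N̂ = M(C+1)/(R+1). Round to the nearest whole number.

N ≈ 6569

N̂ = 491·(387+1)/(28+1) = 491·388/29 = 190508/29 ≈ 6569.2 → 6569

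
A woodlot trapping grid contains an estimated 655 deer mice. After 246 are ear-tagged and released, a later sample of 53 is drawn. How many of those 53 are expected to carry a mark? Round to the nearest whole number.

expected recaptures ≈ 20

The marked fraction of the population is 246/655, so in a sample of 53 expect C·(M/N) marked.
E[R] = 246 × 53 / 655 = 13038 / 655 ≈ 19.9 → 20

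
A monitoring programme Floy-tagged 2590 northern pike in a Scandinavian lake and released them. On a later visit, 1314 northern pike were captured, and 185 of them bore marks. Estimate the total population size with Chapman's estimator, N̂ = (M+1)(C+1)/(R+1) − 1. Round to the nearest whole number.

N̂ = (2590+1)(1314+1)/(185+1) − 1 = 2591·1315/186 − 1
= 3407165/186 − 1 ≈ 18318.1 − 1 ≈ 18317.1 → 18317

N ≈ 18,317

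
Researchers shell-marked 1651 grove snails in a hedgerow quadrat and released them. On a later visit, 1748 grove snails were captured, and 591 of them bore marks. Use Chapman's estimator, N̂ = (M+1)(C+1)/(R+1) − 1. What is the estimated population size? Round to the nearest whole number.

N̂ = (1651+1)(1748+1)/(591+1) − 1 = 1652·1749/592 − 1
= 2889348/592 − 1 ≈ 4880.7 − 1 ≈ 4879.7 → 4880

N ≈ 4880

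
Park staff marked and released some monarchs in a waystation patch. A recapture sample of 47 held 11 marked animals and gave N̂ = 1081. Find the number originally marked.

M = 253

From N = M·C/R: M = N·R / C = 1081·11 / 47 = 11891 / 47 = 253.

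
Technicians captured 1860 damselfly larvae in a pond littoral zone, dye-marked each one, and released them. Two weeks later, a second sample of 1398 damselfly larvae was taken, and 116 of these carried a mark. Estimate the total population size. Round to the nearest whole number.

Lincoln-Petersen assumes M/N = R/C, so N = M·C / R.
N = (1860 × 1398) / 116 = 2600280 / 116 ≈ 22416.2 → 22416

N ≈ 22,416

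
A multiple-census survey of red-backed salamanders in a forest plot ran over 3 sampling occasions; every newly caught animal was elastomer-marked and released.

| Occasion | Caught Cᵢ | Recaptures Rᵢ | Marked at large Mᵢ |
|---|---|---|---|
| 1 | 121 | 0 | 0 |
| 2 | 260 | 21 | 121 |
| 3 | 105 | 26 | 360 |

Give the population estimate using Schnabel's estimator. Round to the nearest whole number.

N ≈ 1474

Σ MᵢCᵢ = 0·121 + 121·260 + 360·105 = 0 + 31460 + 37800 = 69260
Σ Rᵢ = 0 + 21 + 26 = 47
N̂ = 69260 / 47 ≈ 1473.6 → 1474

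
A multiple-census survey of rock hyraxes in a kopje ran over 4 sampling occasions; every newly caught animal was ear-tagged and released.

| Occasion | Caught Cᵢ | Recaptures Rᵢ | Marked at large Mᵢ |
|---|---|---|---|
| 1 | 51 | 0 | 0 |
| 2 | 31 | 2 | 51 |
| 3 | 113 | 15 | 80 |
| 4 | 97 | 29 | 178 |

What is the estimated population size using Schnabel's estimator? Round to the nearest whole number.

N ≈ 606

Σ MᵢCᵢ = 0·51 + 51·31 + 80·113 + 178·97 = 0 + 1581 + 9040 + 17266 = 27887
Σ Rᵢ = 0 + 2 + 15 + 29 = 46
N̂ = 27887 / 46 ≈ 606.2 → 606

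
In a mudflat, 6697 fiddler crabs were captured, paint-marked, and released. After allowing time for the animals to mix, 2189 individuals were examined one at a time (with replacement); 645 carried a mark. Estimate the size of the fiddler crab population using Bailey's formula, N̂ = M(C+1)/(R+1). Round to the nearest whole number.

N̂ = 6697·(2189+1)/(645+1) = 6697·2190/646 = 14666430/646 ≈ 22703.45 → 22703

N ≈ 22,703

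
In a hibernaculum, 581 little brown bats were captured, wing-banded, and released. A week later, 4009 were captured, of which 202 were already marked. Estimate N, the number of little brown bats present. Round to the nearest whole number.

If marked individuals mix randomly, R/C ≈ M/N, giving N ≈ M·C/R.
N = (581 × 4009) / 202 = 2329229 / 202 ≈ 11530.8 → 11531

N ≈ 11,531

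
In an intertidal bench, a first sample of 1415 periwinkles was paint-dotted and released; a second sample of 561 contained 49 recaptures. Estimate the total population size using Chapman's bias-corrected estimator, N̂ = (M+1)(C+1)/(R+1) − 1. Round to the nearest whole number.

N ≈ 15,915

N̂ = (1415+1)(561+1)/(49+1) − 1 = 1416·562/50 − 1
= 795792/50 − 1 ≈ 15915.8 − 1 ≈ 15914.8 → 15915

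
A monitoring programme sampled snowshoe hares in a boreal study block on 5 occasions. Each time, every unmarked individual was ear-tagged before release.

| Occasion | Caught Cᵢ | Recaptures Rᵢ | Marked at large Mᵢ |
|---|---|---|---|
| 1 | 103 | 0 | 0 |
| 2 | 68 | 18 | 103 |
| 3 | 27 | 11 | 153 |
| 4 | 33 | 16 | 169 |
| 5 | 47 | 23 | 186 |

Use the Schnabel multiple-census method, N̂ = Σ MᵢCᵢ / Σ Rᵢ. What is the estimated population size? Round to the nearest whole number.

Σ MᵢCᵢ = 0·103 + 103·68 + 153·27 + 169·33 + 186·47 = 0 + 7004 + 4131 + 5577 + 8742 = 25454
Σ Rᵢ = 0 + 18 + 11 + 16 + 23 = 68
N̂ = 25454 / 68 ≈ 374.3 → 374

N ≈ 374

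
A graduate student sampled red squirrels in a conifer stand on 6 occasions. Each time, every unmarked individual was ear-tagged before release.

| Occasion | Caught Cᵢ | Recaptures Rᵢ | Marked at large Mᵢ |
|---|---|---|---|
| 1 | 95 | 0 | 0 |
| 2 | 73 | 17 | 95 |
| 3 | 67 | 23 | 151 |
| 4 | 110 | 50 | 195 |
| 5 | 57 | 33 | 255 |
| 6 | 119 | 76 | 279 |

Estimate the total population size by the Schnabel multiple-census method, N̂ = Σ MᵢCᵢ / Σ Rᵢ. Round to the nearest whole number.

N ≈ 433

Σ MᵢCᵢ = 0·95 + 95·73 + 151·67 + 195·110 + 255·57 + 279·119 = 0 + 6935 + 10117 + 21450 + 14535 + 33201 = 86238
Σ Rᵢ = 0 + 17 + 23 + 50 + 33 + 76 = 199
N̂ = 86238 / 199 ≈ 433.4 → 433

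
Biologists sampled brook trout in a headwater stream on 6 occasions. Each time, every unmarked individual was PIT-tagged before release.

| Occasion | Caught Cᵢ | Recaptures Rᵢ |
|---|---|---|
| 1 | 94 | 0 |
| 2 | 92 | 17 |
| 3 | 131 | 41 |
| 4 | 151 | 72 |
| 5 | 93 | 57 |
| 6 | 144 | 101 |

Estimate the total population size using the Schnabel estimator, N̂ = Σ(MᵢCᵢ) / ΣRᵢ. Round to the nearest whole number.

Marked at large before each occasion: Mᵢ = Σⱼ<ᵢ (Cⱼ − Rⱼ) → M1=0, M2=94, M3=169, M4=259, M5=338, M6=374
Σ MᵢCᵢ = 0·94 + 94·92 + 169·131 + 259·151 + 338·93 + 374·144 = 0 + 8648 + 22139 + 39109 + 31434 + 53856 = 155186
Σ Rᵢ = 0 + 17 + 41 + 72 + 57 + 101 = 288
N̂ = 155186 / 288 ≈ 538.8 → 539

N ≈ 539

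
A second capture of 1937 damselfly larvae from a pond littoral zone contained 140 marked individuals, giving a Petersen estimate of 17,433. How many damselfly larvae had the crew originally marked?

From N = M·C/R: M = N·R / C = 17433·140 / 1937 = 2440620 / 1937 = 1260.

M = 1260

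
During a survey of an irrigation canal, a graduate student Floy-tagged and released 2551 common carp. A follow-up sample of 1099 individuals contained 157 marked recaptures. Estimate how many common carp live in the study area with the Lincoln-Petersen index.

The marked fraction in the recapture sample should equal the marked fraction in the population: 157/1099 = 2551/N.
N = (2551 × 1099) / 157 = 2803549 / 157 = 17857

N = 17,857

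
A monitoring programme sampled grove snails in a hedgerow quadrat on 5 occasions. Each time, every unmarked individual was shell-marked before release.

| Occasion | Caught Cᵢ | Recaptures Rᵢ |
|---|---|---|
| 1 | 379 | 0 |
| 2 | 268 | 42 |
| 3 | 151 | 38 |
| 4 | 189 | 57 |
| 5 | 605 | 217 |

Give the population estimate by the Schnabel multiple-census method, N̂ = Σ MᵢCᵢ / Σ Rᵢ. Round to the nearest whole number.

N ≈ 2381

Marked at large before each occasion: Mᵢ = Σⱼ<ᵢ (Cⱼ − Rⱼ) → M1=0, M2=379, M3=605, M4=718, M5=850
Σ MᵢCᵢ = 0·379 + 379·268 + 605·151 + 718·189 + 850·605 = 0 + 101572 + 91355 + 135702 + 514250 = 842879
Σ Rᵢ = 0 + 42 + 38 + 57 + 217 = 354
N̂ = 842879 / 354 ≈ 2381.0 → 2381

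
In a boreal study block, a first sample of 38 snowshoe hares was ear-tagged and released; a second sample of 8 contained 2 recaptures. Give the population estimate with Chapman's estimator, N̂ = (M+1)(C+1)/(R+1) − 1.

N̂ = (38+1)(8+1)/(2+1) − 1 = 39·9/3 − 1
= 351/3 − 1 = 117 − 1 = 116

N = 116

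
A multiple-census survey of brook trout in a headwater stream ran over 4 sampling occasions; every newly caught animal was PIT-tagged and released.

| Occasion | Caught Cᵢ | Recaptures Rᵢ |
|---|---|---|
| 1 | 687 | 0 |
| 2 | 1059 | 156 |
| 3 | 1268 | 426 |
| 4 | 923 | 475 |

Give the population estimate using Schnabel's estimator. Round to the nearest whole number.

Marked at large before each occasion: Mᵢ = Σⱼ<ᵢ (Cⱼ − Rⱼ) → M1=0, M2=687, M3=1590, M4=2432
Σ MᵢCᵢ = 0·687 + 687·1059 + 1590·1268 + 2432·923 = 0 + 727533 + 2016120 + 2244736 = 4988389
Σ Rᵢ = 0 + 156 + 426 + 475 = 1057
N̂ = 4988389 / 1057 ≈ 4719.4 → 4719

N ≈ 4719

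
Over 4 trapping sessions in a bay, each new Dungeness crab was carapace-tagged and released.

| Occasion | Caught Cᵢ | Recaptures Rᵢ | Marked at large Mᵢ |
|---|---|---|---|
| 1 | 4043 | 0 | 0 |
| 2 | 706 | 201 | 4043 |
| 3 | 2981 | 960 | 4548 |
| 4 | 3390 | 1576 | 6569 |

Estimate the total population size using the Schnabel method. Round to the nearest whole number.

Σ MᵢCᵢ = 0·4043 + 4043·706 + 4548·2981 + 6569·3390 = 0 + 2854358 + 13557588 + 22268910 = 38680856
Σ Rᵢ = 0 + 201 + 960 + 1576 = 2737
N̂ = 38680856 / 2737 ≈ 14132.6 → 14133

N ≈ 14,133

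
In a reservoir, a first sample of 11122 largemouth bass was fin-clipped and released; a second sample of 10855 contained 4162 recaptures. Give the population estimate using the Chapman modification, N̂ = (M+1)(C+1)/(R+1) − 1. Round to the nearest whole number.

N ≈ 29,005

N̂ = (11122+1)(10855+1)/(4162+1) − 1 = 11123·10856/4163 − 1
= 120751288/4163 − 1 ≈ 29005.8 − 1 ≈ 29004.8 → 29005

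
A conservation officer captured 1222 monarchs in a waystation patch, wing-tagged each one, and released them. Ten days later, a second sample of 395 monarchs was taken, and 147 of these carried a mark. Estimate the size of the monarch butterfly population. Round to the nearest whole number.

N ≈ 3284

N = (1222 × 395) / 147 = 482690 / 147 ≈ 3283.6 → 3284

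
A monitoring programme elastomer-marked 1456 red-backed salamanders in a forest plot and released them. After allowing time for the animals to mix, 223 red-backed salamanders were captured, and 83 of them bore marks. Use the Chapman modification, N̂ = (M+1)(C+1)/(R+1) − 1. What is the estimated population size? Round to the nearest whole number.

N ≈ 3884

N̂ = (1456+1)(223+1)/(83+1) − 1 = 1457·224/84 − 1
= 326368/84 − 1 ≈ 3885.3 − 1 ≈ 3884.3 → 3884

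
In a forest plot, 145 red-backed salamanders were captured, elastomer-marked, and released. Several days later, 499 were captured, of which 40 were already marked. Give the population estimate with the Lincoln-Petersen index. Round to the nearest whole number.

N = (145 × 499) / 40 = 72355 / 40 ≈ 1808.9 → 1809

N ≈ 1809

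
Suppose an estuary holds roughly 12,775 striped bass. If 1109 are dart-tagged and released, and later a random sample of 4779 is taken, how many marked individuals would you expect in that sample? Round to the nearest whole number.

Expected recaptures E[R] = M·C / N.
E[R] = 1109 × 4779 / 12775 = 5299911 / 12775 ≈ 414.9 → 415

expected recaptures ≈ 415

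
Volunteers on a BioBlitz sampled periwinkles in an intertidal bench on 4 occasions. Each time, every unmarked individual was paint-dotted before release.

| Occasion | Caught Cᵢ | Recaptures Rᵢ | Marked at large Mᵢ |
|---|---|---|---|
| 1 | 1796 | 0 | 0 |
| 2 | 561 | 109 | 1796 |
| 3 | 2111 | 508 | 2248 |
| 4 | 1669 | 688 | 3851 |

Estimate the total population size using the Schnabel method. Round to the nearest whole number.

Σ MᵢCᵢ = 0·1796 + 1796·561 + 2248·2111 + 3851·1669 = 0 + 1007556 + 4745528 + 6427319 = 12180403
Σ Rᵢ = 0 + 109 + 508 + 688 = 1305
N̂ = 12180403 / 1305 ≈ 9333.6 → 9334

N ≈ 9334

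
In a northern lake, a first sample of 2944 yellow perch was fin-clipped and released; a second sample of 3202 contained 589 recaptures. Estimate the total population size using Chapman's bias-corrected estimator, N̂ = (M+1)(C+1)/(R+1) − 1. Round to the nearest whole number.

N ≈ 15,987

N̂ = (2944+1)(3202+1)/(589+1) − 1 = 2945·3203/590 − 1
= 9432835/590 − 1 ≈ 15987.9 − 1 ≈ 15986.9 → 15987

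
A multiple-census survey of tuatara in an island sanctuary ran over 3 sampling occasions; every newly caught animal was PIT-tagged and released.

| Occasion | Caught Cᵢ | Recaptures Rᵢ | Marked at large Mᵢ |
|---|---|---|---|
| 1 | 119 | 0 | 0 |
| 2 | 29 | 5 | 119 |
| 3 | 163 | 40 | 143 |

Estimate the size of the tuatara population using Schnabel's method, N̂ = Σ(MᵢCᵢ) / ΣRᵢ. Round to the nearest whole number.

N ≈ 595

Σ MᵢCᵢ = 0·119 + 119·29 + 143·163 = 0 + 3451 + 23309 = 26760
Σ Rᵢ = 0 + 5 + 40 = 45
N̂ = 26760 / 45 ≈ 594.7 → 595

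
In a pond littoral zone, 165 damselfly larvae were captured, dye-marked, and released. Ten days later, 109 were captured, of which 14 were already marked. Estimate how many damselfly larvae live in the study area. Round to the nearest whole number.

N ≈ 1285

Lincoln-Petersen assumes M/N = R/C, so N = M·C / R.
N = (165 × 109) / 14 = 17985 / 14 ≈ 1284.6 → 1285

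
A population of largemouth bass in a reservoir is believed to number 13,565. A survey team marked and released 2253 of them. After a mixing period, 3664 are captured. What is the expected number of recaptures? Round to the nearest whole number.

The marked fraction of the population is 2253/13565, so in a sample of 3664 expect C·(M/N) marked.
E[R] = 2253 × 3664 / 13565 = 8254992 / 13565 ≈ 608.6 → 609

expected recaptures ≈ 609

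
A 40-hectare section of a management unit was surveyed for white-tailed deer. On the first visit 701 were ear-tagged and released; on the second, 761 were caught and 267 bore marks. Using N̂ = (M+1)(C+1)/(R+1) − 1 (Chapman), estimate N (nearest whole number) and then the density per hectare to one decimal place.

N̂ = 702·762/268 − 1 = 534924/268 − 1 ≈ 1995.0 → 1995
Density = N̂ / area = 1995 / 40 ≈ 49.88 → 49.9 per hectare

density ≈ 49.9 white-tailed deer per hectare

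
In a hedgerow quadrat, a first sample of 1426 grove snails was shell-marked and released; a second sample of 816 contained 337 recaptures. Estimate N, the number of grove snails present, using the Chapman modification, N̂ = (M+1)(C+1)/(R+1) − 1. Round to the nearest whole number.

N ≈ 3448

N̂ = (1426+1)(816+1)/(337+1) − 1 = 1427·817/338 − 1
= 1165859/338 − 1 ≈ 3449.3 − 1 ≈ 3448.3 → 3448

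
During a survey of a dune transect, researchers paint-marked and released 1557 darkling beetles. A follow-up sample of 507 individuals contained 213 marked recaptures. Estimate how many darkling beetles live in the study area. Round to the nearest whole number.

N ≈ 3706

Lincoln-Petersen assumes M/N = R/C, so N = M·C / R.
N = (1557 × 507) / 213 = 789399 / 213 ≈ 3706.1 → 3706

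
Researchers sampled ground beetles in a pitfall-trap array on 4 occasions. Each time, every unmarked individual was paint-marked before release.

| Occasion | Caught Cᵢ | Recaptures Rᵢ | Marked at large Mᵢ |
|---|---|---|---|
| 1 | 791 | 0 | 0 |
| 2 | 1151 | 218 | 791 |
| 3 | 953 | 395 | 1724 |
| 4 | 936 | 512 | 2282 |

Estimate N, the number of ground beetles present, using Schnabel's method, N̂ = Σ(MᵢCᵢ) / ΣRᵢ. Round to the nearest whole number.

Σ MᵢCᵢ = 0·791 + 791·1151 + 1724·953 + 2282·936 = 0 + 910441 + 1642972 + 2135952 = 4689365
Σ Rᵢ = 0 + 218 + 395 + 512 = 1125
N̂ = 4689365 / 1125 ≈ 4168.3 → 4168

N ≈ 4168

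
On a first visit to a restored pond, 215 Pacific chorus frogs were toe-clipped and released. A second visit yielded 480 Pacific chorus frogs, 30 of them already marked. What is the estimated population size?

The marked fraction in the recapture sample should equal the marked fraction in the population: 30/480 = 215/N.
N = (215 × 480) / 30 = 103200 / 30 = 3440

N = 3440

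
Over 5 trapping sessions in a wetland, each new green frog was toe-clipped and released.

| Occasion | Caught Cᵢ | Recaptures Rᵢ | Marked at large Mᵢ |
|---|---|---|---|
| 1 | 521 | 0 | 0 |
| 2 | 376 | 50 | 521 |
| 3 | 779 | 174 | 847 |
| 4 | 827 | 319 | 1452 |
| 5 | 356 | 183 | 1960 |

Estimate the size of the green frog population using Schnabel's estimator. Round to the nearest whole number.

N ≈ 3794

Σ MᵢCᵢ = 0·521 + 521·376 + 847·779 + 1452·827 + 1960·356 = 0 + 195896 + 659813 + 1200804 + 697760 = 2754273
Σ Rᵢ = 0 + 50 + 174 + 319 + 183 = 726
N̂ = 2754273 / 726 ≈ 3793.8 → 3794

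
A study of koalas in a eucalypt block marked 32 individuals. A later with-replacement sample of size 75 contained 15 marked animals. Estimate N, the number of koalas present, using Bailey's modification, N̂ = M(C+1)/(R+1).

N = 152

N̂ = 32·(75+1)/(15+1) = 32·76/16 = 2432/16 = 152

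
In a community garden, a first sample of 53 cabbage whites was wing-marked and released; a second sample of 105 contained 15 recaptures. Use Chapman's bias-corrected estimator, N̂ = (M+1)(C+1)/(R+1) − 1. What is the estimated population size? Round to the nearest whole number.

N ≈ 357

N̂ = (53+1)(105+1)/(15+1) − 1 = 54·106/16 − 1
= 5724/16 − 1 ≈ 357.8 − 1 ≈ 356.8 → 357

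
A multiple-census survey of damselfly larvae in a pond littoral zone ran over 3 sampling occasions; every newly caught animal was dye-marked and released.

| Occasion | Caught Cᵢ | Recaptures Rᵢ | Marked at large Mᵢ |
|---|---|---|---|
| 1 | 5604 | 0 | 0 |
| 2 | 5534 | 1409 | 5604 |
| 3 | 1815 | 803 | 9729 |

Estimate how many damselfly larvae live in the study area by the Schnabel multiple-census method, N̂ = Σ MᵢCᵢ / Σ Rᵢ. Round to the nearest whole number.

N ≈ 22,003

Σ MᵢCᵢ = 0·5604 + 5604·5534 + 9729·1815 = 0 + 31012536 + 17658135 = 48670671
Σ Rᵢ = 0 + 1409 + 803 = 2212
N̂ = 48670671 / 2212 ≈ 22003.0 → 22003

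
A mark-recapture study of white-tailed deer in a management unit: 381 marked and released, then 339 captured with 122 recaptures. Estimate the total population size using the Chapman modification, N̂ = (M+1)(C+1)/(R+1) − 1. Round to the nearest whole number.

N̂ = (381+1)(339+1)/(122+1) − 1 = 382·340/123 − 1
= 129880/123 − 1 ≈ 1055.9 − 1 ≈ 1054.9 → 1055

N ≈ 1055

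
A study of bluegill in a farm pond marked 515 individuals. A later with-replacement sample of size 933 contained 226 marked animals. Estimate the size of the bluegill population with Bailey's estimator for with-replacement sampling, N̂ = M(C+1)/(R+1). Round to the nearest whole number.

N ≈ 2119

N̂ = 515·(933+1)/(226+1) = 515·934/227 = 481010/227 ≈ 2119.0 → 2119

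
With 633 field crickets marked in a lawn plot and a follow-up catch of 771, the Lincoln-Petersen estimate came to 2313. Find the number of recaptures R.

From N = M·C/R: R = M·C / N = 633·771 / 2313 = 488043 / 2313 = 211.

R = 211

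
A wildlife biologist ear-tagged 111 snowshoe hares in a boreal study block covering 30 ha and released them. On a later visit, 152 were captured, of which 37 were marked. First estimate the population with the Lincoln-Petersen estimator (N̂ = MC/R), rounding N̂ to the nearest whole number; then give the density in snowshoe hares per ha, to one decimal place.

density ≈ 15.2 snowshoe hares per ha

N̂ = 111·152/37 = 16872/37 = 456
Density = N̂ / area = 456 / 30 ≈ 15.20 → 15.2 per ha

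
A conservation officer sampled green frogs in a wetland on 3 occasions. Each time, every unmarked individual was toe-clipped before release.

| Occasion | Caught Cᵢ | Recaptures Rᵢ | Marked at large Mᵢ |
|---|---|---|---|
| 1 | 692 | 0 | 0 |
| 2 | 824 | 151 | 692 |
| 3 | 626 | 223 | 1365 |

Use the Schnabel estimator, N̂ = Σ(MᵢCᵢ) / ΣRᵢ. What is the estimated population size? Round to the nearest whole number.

N ≈ 3809

Σ MᵢCᵢ = 0·692 + 692·824 + 1365·626 = 0 + 570208 + 854490 = 1424698
Σ Rᵢ = 0 + 151 + 223 = 374
N̂ = 1424698 / 374 ≈ 3809.4 → 3809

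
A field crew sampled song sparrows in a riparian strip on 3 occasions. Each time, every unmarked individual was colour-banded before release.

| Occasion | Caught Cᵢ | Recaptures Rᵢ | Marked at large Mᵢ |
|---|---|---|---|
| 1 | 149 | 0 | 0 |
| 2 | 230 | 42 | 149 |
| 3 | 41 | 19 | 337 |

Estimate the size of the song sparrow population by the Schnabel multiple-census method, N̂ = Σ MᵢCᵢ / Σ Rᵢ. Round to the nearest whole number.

N ≈ 788

Σ MᵢCᵢ = 0·149 + 149·230 + 337·41 = 0 + 34270 + 13817 = 48087
Σ Rᵢ = 0 + 42 + 19 = 61
N̂ = 48087 / 61 ≈ 788.3 → 788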